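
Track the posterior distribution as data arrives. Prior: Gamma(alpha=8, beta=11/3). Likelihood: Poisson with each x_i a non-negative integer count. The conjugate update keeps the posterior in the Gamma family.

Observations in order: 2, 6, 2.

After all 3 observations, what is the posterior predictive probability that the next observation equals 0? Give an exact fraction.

262144000000000000000000/3244150909895248285300369

obs 1: x=2 → posterior Gamma(10, 14/3)
obs 2: x=6 → posterior Gamma(16, 17/3)
obs 3: x=2 → posterior Gamma(18, 20/3)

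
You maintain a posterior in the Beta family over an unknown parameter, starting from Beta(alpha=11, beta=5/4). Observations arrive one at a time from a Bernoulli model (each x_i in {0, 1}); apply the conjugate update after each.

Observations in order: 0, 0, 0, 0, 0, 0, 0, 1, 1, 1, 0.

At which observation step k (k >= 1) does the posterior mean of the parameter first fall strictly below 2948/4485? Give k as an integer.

k = 5

obs 1: x=0 → posterior Beta(11, 9/4)
obs 2: x=0 → posterior Beta(11, 13/4)
obs 3: x=0 → posterior Beta(11, 17/4)
obs 4: x=0 → posterior Beta(11, 21/4)
obs 5: x=0 → posterior Beta(11, 25/4)
obs 6: x=0 → posterior Beta(11, 29/4)
obs 7: x=0 → posterior Beta(11, 33/4)
obs 8: x=1 → posterior Beta(12, 33/4)
obs 9: x=1 → posterior Beta(13, 33/4)
obs 10: x=1 → posterior Beta(14, 33/4)
obs 11: x=0 → posterior Beta(14, 37/4)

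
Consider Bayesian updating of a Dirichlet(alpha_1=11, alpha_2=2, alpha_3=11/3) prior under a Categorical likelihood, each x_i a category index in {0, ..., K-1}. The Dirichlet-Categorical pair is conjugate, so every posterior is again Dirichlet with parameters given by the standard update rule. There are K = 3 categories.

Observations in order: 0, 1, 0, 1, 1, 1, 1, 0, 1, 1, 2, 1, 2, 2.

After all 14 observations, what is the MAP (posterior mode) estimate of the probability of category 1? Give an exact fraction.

obs 1: x=0 → posterior Dirichlet(12, 2, 11/3)
obs 2: x=1 → posterior Dirichlet(12, 3, 11/3)
obs 3: x=0 → posterior Dirichlet(13, 3, 11/3)
obs 4: x=1 → posterior Dirichlet(13, 4, 11/3)
obs 5: x=1 → posterior Dirichlet(13, 5, 11/3)
obs 6: x=1 → posterior Dirichlet(13, 6, 11/3)
obs 7: x=1 → posterior Dirichlet(13, 7, 11/3)
obs 8: x=0 → posterior Dirichlet(14, 7, 11/3)
obs 9: x=1 → posterior Dirichlet(14, 8, 11/3)
obs 10: x=1 → posterior Dirichlet(14, 9, 11/3)
obs 11: x=2 → posterior Dirichlet(14, 9, 14/3)
obs 12: x=1 → posterior Dirichlet(14, 10, 14/3)
obs 13: x=2 → posterior Dirichlet(14, 10, 17/3)
obs 14: x=2 → posterior Dirichlet(14, 10, 20/3)

27/83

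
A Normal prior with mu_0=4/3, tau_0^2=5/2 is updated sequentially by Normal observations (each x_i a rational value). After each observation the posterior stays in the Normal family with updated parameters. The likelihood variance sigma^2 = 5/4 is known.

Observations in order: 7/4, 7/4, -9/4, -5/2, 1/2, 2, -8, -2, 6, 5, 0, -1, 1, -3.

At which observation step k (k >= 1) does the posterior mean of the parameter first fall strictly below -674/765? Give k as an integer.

obs 1: x=7/4 → posterior Normal(29/18, 5/6)
obs 2: x=7/4 → posterior Normal(5/3, 1/2)
obs 3: x=-9/4 → posterior Normal(23/42, 5/14)
obs 4: x=-5/2 → posterior Normal(-7/54, 5/18)
obs 5: x=1/2 → posterior Normal(-1/66, 5/22)
obs 6: x=2 → posterior Normal(23/78, 5/26)
obs 7: x=-8 → posterior Normal(-73/90, 1/6)
obs 8: x=-2 → posterior Normal(-97/102, 5/34)
obs 9: x=6 → posterior Normal(-25/114, 5/38)
obs 10: x=5 → posterior Normal(5/18, 5/42)
obs 11: x=0 → posterior Normal(35/138, 5/46)
obs 12: x=-1 → posterior Normal(23/150, 1/10)
obs 13: x=1 → posterior Normal(35/162, 5/54)
obs 14: x=-3 → posterior Normal(-1/174, 5/58)

k = 8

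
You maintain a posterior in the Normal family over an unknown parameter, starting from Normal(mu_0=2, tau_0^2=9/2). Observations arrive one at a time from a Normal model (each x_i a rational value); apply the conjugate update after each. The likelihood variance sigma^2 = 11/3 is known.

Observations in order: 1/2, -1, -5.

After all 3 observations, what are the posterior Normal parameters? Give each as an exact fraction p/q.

mu_0=-209/206, tau_0^2=99/103

obs 1: x=1/2 → posterior Normal(115/98, 99/49)
obs 2: x=-1 → posterior Normal(61/152, 99/76)
obs 3: x=-5 → posterior Normal(-209/206, 99/103)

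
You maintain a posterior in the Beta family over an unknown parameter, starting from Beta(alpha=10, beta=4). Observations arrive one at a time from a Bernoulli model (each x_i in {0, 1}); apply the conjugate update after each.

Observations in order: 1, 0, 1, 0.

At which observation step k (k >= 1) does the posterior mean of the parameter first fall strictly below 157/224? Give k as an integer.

k = 2

obs 1: x=1 → posterior Beta(11, 4)
obs 2: x=0 → posterior Beta(11, 5)
obs 3: x=1 → posterior Beta(12, 5)
obs 4: x=0 → posterior Beta(12, 6)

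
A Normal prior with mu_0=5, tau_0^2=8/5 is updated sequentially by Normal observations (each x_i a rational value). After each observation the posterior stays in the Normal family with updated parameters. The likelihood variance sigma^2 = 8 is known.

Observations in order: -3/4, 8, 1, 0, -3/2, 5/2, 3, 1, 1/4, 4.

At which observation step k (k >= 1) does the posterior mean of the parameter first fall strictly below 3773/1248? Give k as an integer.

k = 8

obs 1: x=-3/4 → posterior Normal(97/24, 4/3)
obs 2: x=8 → posterior Normal(129/28, 8/7)
obs 3: x=1 → posterior Normal(133/32, 1)
obs 4: x=0 → posterior Normal(133/36, 8/9)
obs 5: x=-3/2 → posterior Normal(127/40, 4/5)
obs 6: x=5/2 → posterior Normal(137/44, 8/11)
obs 7: x=3 → posterior Normal(149/48, 2/3)
obs 8: x=1 → posterior Normal(153/52, 8/13)
obs 9: x=1/4 → posterior Normal(11/4, 4/7)
obs 10: x=4 → posterior Normal(17/6, 8/15)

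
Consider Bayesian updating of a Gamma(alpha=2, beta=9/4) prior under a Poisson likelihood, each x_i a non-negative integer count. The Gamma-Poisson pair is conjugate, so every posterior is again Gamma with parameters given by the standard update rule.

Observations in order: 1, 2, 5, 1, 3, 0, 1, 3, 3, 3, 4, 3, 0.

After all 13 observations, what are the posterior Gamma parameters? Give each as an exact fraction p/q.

obs 1: x=1 → posterior Gamma(3, 13/4)
obs 2: x=2 → posterior Gamma(5, 17/4)
obs 3: x=5 → posterior Gamma(10, 21/4)
obs 4: x=1 → posterior Gamma(11, 25/4)
obs 5: x=3 → posterior Gamma(14, 29/4)
obs 6: x=0 → posterior Gamma(14, 33/4)
obs 7: x=1 → posterior Gamma(15, 37/4)
obs 8: x=3 → posterior Gamma(18, 41/4)
obs 9: x=3 → posterior Gamma(21, 45/4)
obs 10: x=3 → posterior Gamma(24, 49/4)
obs 11: x=4 → posterior Gamma(28, 53/4)
obs 12: x=3 → posterior Gamma(31, 57/4)
obs 13: x=0 → posterior Gamma(31, 61/4)

alpha=31, beta=61/4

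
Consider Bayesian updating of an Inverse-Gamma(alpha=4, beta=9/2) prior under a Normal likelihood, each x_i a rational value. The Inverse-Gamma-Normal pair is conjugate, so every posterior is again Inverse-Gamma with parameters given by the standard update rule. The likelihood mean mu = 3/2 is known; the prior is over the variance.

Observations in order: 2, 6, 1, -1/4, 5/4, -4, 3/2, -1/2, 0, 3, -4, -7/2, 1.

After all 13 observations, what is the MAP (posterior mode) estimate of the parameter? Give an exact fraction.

1017/184

obs 1: x=2 → posterior Inverse-Gamma(9/2, 37/8)
obs 2: x=6 → posterior Inverse-Gamma(5, 59/4)
obs 3: x=1 → posterior Inverse-Gamma(11/2, 119/8)
obs 4: x=-1/4 → posterior Inverse-Gamma(6, 525/32)
obs 5: x=5/4 → posterior Inverse-Gamma(13/2, 263/16)
obs 6: x=-4 → posterior Inverse-Gamma(7, 505/16)
obs 7: x=3/2 → posterior Inverse-Gamma(15/2, 505/16)
obs 8: x=-1/2 → posterior Inverse-Gamma(8, 537/16)
obs 9: x=0 → posterior Inverse-Gamma(17/2, 555/16)
obs 10: x=3 → posterior Inverse-Gamma(9, 573/16)
obs 11: x=-4 → posterior Inverse-Gamma(19/2, 815/16)
obs 12: x=-7/2 → posterior Inverse-Gamma(10, 1015/16)
obs 13: x=1 → posterior Inverse-Gamma(21/2, 1017/16)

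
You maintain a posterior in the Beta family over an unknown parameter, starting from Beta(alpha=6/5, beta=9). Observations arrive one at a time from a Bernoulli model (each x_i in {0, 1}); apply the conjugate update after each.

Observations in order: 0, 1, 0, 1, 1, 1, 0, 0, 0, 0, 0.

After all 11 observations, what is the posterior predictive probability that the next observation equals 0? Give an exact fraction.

40/53

obs 1: x=0 → posterior Beta(6/5, 10)
obs 2: x=1 → posterior Beta(11/5, 10)
obs 3: x=0 → posterior Beta(11/5, 11)
obs 4: x=1 → posterior Beta(16/5, 11)
obs 5: x=1 → posterior Beta(21/5, 11)
obs 6: x=1 → posterior Beta(26/5, 11)
obs 7: x=0 → posterior Beta(26/5, 12)
obs 8: x=0 → posterior Beta(26/5, 13)
obs 9: x=0 → posterior Beta(26/5, 14)
obs 10: x=0 → posterior Beta(26/5, 15)
obs 11: x=0 → posterior Beta(26/5, 16)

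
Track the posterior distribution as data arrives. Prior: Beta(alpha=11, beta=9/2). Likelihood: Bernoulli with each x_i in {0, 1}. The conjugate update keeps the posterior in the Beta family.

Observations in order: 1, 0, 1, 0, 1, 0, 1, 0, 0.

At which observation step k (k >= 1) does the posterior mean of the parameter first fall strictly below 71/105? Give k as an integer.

k = 4

obs 1: x=1 → posterior Beta(12, 9/2)
obs 2: x=0 → posterior Beta(12, 11/2)
obs 3: x=1 → posterior Beta(13, 11/2)
obs 4: x=0 → posterior Beta(13, 13/2)
obs 5: x=1 → posterior Beta(14, 13/2)
obs 6: x=0 → posterior Beta(14, 15/2)
obs 7: x=1 → posterior Beta(15, 15/2)
obs 8: x=0 → posterior Beta(15, 17/2)
obs 9: x=0 → posterior Beta(15, 19/2)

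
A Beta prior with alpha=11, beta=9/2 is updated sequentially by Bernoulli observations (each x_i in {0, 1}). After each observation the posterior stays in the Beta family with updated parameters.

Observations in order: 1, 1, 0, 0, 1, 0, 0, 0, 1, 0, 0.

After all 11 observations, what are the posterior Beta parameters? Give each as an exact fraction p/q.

obs 1: x=1 → posterior Beta(12, 9/2)
obs 2: x=1 → posterior Beta(13, 9/2)
obs 3: x=0 → posterior Beta(13, 11/2)
obs 4: x=0 → posterior Beta(13, 13/2)
obs 5: x=1 → posterior Beta(14, 13/2)
obs 6: x=0 → posterior Beta(14, 15/2)
obs 7: x=0 → posterior Beta(14, 17/2)
obs 8: x=0 → posterior Beta(14, 19/2)
obs 9: x=1 → posterior Beta(15, 19/2)
obs 10: x=0 → posterior Beta(15, 21/2)
obs 11: x=0 → posterior Beta(15, 23/2)

alpha=15, beta=23/2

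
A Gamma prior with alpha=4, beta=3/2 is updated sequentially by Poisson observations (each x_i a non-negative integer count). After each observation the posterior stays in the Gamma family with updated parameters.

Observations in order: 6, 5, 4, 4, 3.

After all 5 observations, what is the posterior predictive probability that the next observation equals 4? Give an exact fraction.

obs 1: x=6 → posterior Gamma(10, 5/2)
obs 2: x=5 → posterior Gamma(15, 7/2)
obs 3: x=4 → posterior Gamma(19, 9/2)
obs 4: x=4 → posterior Gamma(23, 11/2)
obs 5: x=3 → posterior Gamma(26, 13/2)

3873348134080574069784265386364016/21305673248098231852054595947265625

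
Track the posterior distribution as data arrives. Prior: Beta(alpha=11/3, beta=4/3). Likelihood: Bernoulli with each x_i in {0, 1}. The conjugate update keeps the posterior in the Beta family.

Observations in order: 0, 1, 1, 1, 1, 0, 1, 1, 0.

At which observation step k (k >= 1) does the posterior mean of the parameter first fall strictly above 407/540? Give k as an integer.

obs 1: x=0 → posterior Beta(11/3, 7/3)
obs 2: x=1 → posterior Beta(14/3, 7/3)
obs 3: x=1 → posterior Beta(17/3, 7/3)
obs 4: x=1 → posterior Beta(20/3, 7/3)
obs 5: x=1 → posterior Beta(23/3, 7/3)
obs 6: x=0 → posterior Beta(23/3, 10/3)
obs 7: x=1 → posterior Beta(26/3, 10/3)
obs 8: x=1 → posterior Beta(29/3, 10/3)
obs 9: x=0 → posterior Beta(29/3, 13/3)

k = 5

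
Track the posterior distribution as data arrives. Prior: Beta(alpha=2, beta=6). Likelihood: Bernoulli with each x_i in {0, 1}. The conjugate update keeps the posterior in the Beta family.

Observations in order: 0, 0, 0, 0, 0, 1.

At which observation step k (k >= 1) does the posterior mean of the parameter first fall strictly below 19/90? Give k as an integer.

obs 1: x=0 → posterior Beta(2, 7)
obs 2: x=0 → posterior Beta(2, 8)
obs 3: x=0 → posterior Beta(2, 9)
obs 4: x=0 → posterior Beta(2, 10)
obs 5: x=0 → posterior Beta(2, 11)
obs 6: x=1 → posterior Beta(3, 11)

k = 2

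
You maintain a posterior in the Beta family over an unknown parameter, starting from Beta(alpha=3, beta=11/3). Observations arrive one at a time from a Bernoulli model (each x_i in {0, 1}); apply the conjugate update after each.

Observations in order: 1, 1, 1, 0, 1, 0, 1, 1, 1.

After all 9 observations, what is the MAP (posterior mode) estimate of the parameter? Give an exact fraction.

27/41

obs 1: x=1 → posterior Beta(4, 11/3)
obs 2: x=1 → posterior Beta(5, 11/3)
obs 3: x=1 → posterior Beta(6, 11/3)
obs 4: x=0 → posterior Beta(6, 14/3)
obs 5: x=1 → posterior Beta(7, 14/3)
obs 6: x=0 → posterior Beta(7, 17/3)
obs 7: x=1 → posterior Beta(8, 17/3)
obs 8: x=1 → posterior Beta(9, 17/3)
obs 9: x=1 → posterior Beta(10, 17/3)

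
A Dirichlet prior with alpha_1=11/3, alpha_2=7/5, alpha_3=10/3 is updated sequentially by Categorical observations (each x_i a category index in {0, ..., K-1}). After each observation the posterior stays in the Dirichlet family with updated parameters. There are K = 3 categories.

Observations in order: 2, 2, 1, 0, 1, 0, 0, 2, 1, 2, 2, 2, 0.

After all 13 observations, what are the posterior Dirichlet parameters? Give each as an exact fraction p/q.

obs 1: x=2 → posterior Dirichlet(11/3, 7/5, 13/3)
obs 2: x=2 → posterior Dirichlet(11/3, 7/5, 16/3)
obs 3: x=1 → posterior Dirichlet(11/3, 12/5, 16/3)
obs 4: x=0 → posterior Dirichlet(14/3, 12/5, 16/3)
obs 5: x=1 → posterior Dirichlet(14/3, 17/5, 16/3)
obs 6: x=0 → posterior Dirichlet(17/3, 17/5, 16/3)
obs 7: x=0 → posterior Dirichlet(20/3, 17/5, 16/3)
obs 8: x=2 → posterior Dirichlet(20/3, 17/5, 19/3)
obs 9: x=1 → posterior Dirichlet(20/3, 22/5, 19/3)
obs 10: x=2 → posterior Dirichlet(20/3, 22/5, 22/3)
obs 11: x=2 → posterior Dirichlet(20/3, 22/5, 25/3)
obs 12: x=2 → posterior Dirichlet(20/3, 22/5, 28/3)
obs 13: x=0 → posterior Dirichlet(23/3, 22/5, 28/3)

alpha_1=23/3, alpha_2=22/5, alpha_3=28/3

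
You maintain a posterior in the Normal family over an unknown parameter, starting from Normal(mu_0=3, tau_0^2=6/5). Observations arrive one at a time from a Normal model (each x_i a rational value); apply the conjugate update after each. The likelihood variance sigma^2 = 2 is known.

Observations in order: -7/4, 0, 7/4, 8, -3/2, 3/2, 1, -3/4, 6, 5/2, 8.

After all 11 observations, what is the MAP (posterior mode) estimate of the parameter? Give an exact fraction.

obs 1: x=-7/4 → posterior Normal(39/32, 3/4)
obs 2: x=0 → posterior Normal(39/44, 6/11)
obs 3: x=7/4 → posterior Normal(15/14, 3/7)
obs 4: x=8 → posterior Normal(39/17, 6/17)
obs 5: x=-3/2 → posterior Normal(69/40, 3/10)
obs 6: x=3/2 → posterior Normal(39/23, 6/23)
obs 7: x=1 → posterior Normal(21/13, 3/13)
obs 8: x=-3/4 → posterior Normal(159/116, 6/29)
obs 9: x=6 → posterior Normal(231/128, 3/16)
obs 10: x=5/2 → posterior Normal(261/140, 6/35)
obs 11: x=8 → posterior Normal(357/152, 3/19)

357/152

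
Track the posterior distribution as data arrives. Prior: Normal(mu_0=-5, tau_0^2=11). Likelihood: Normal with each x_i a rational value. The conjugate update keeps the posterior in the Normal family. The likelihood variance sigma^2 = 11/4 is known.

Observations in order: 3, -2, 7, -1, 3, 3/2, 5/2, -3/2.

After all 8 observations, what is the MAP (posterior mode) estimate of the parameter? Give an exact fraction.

obs 1: x=3 → posterior Normal(7/5, 11/5)
obs 2: x=-2 → posterior Normal(-1/9, 11/9)
obs 3: x=7 → posterior Normal(27/13, 11/13)
obs 4: x=-1 → posterior Normal(23/17, 11/17)
obs 5: x=3 → posterior Normal(5/3, 11/21)
obs 6: x=3/2 → posterior Normal(41/25, 11/25)
obs 7: x=5/2 → posterior Normal(51/29, 11/29)
obs 8: x=-3/2 → posterior Normal(15/11, 1/3)

15/11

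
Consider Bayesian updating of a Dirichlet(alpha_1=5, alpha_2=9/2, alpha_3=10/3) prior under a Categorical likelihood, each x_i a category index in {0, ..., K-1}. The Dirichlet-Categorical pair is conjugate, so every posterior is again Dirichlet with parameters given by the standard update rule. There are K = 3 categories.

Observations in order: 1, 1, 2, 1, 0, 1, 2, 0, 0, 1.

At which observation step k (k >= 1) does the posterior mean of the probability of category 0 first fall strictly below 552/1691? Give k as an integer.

obs 1: x=1 → posterior Dirichlet(5, 11/2, 10/3)
obs 2: x=1 → posterior Dirichlet(5, 13/2, 10/3)
obs 3: x=2 → posterior Dirichlet(5, 13/2, 13/3)
obs 4: x=1 → posterior Dirichlet(5, 15/2, 13/3)
obs 5: x=0 → posterior Dirichlet(6, 15/2, 13/3)
obs 6: x=1 → posterior Dirichlet(6, 17/2, 13/3)
obs 7: x=2 → posterior Dirichlet(6, 17/2, 16/3)
obs 8: x=0 → posterior Dirichlet(7, 17/2, 16/3)
obs 9: x=0 → posterior Dirichlet(8, 17/2, 16/3)
obs 10: x=1 → posterior Dirichlet(8, 19/2, 16/3)

k = 3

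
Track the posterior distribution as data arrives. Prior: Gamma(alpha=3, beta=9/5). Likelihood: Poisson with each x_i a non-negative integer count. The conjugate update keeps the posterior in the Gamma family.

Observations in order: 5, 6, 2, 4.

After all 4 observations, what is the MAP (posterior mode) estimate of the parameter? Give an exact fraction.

95/29

obs 1: x=5 → posterior Gamma(8, 14/5)
obs 2: x=6 → posterior Gamma(14, 19/5)
obs 3: x=2 → posterior Gamma(16, 24/5)
obs 4: x=4 → posterior Gamma(20, 29/5)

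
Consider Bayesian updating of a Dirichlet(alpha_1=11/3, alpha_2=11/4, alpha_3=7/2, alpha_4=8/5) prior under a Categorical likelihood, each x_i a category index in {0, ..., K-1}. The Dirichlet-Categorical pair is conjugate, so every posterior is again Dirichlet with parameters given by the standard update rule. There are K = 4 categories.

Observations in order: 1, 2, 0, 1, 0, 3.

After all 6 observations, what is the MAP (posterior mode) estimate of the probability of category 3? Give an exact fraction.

96/811

obs 1: x=1 → posterior Dirichlet(11/3, 15/4, 7/2, 8/5)
obs 2: x=2 → posterior Dirichlet(11/3, 15/4, 9/2, 8/5)
obs 3: x=0 → posterior Dirichlet(14/3, 15/4, 9/2, 8/5)
obs 4: x=1 → posterior Dirichlet(14/3, 19/4, 9/2, 8/5)
obs 5: x=0 → posterior Dirichlet(17/3, 19/4, 9/2, 8/5)
obs 6: x=3 → posterior Dirichlet(17/3, 19/4, 9/2, 13/5)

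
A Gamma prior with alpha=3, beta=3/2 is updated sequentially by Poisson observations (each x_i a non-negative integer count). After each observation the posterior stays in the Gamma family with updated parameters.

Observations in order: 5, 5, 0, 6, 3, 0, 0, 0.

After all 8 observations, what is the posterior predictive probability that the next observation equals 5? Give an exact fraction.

obs 1: x=5 → posterior Gamma(8, 5/2)
obs 2: x=5 → posterior Gamma(13, 7/2)
obs 3: x=0 → posterior Gamma(13, 9/2)
obs 4: x=6 → posterior Gamma(19, 11/2)
obs 5: x=3 → posterior Gamma(22, 13/2)
obs 6: x=0 → posterior Gamma(22, 15/2)
obs 7: x=0 → posterior Gamma(22, 17/2)
obs 8: x=0 → posterior Gamma(22, 19/2)

28564265981039734397285575923026560/501096025171921401632658604207540941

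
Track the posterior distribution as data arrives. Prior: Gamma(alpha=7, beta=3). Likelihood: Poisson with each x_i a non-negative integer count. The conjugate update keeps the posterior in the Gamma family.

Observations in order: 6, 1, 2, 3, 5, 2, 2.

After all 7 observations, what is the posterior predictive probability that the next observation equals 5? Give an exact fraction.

2013760000000000000000000000000000/23225154419887808141001767796309131

obs 1: x=6 → posterior Gamma(13, 4)
obs 2: x=1 → posterior Gamma(14, 5)
obs 3: x=2 → posterior Gamma(16, 6)
obs 4: x=3 → posterior Gamma(19, 7)
obs 5: x=5 → posterior Gamma(24, 8)
obs 6: x=2 → posterior Gamma(26, 9)
obs 7: x=2 → posterior Gamma(28, 10)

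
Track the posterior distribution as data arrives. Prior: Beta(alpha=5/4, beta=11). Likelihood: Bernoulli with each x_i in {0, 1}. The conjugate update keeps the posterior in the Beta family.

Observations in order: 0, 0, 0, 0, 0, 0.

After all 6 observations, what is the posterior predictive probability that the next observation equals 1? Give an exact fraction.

5/73

obs 1: x=0 → posterior Beta(5/4, 12)
obs 2: x=0 → posterior Beta(5/4, 13)
obs 3: x=0 → posterior Beta(5/4, 14)
obs 4: x=0 → posterior Beta(5/4, 15)
obs 5: x=0 → posterior Beta(5/4, 16)
obs 6: x=0 → posterior Beta(5/4, 17)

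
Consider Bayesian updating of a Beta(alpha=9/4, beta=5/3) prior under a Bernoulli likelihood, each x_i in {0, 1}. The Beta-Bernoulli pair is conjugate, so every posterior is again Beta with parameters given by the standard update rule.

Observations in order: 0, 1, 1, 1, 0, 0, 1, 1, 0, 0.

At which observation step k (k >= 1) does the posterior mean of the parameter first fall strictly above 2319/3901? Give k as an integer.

k = 3

obs 1: x=0 → posterior Beta(9/4, 8/3)
obs 2: x=1 → posterior Beta(13/4, 8/3)
obs 3: x=1 → posterior Beta(17/4, 8/3)
obs 4: x=1 → posterior Beta(21/4, 8/3)
obs 5: x=0 → posterior Beta(21/4, 11/3)
obs 6: x=0 → posterior Beta(21/4, 14/3)
obs 7: x=1 → posterior Beta(25/4, 14/3)
obs 8: x=1 → posterior Beta(29/4, 14/3)
obs 9: x=0 → posterior Beta(29/4, 17/3)
obs 10: x=0 → posterior Beta(29/4, 20/3)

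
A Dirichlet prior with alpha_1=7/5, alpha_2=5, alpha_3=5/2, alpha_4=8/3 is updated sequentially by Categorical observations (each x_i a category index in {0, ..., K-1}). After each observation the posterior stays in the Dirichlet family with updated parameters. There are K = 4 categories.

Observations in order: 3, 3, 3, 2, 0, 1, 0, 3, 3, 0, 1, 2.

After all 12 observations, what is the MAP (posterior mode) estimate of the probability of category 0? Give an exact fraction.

102/587

obs 1: x=3 → posterior Dirichlet(7/5, 5, 5/2, 11/3)
obs 2: x=3 → posterior Dirichlet(7/5, 5, 5/2, 14/3)
obs 3: x=3 → posterior Dirichlet(7/5, 5, 5/2, 17/3)
obs 4: x=2 → posterior Dirichlet(7/5, 5, 7/2, 17/3)
obs 5: x=0 → posterior Dirichlet(12/5, 5, 7/2, 17/3)
obs 6: x=1 → posterior Dirichlet(12/5, 6, 7/2, 17/3)
obs 7: x=0 → posterior Dirichlet(17/5, 6, 7/2, 17/3)
obs 8: x=3 → posterior Dirichlet(17/5, 6, 7/2, 20/3)
obs 9: x=3 → posterior Dirichlet(17/5, 6, 7/2, 23/3)
obs 10: x=0 → posterior Dirichlet(22/5, 6, 7/2, 23/3)
obs 11: x=1 → posterior Dirichlet(22/5, 7, 7/2, 23/3)
obs 12: x=2 → posterior Dirichlet(22/5, 7, 9/2, 23/3)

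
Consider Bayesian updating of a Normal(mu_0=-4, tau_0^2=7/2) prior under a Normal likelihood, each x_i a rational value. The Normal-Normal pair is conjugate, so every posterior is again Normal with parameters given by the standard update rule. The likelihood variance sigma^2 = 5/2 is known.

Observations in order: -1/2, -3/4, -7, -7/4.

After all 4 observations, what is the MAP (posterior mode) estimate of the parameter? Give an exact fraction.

-30/11

obs 1: x=-1/2 → posterior Normal(-47/24, 35/24)
obs 2: x=-3/4 → posterior Normal(-115/76, 35/38)
obs 3: x=-7 → posterior Normal(-311/104, 35/52)
obs 4: x=-7/4 → posterior Normal(-30/11, 35/66)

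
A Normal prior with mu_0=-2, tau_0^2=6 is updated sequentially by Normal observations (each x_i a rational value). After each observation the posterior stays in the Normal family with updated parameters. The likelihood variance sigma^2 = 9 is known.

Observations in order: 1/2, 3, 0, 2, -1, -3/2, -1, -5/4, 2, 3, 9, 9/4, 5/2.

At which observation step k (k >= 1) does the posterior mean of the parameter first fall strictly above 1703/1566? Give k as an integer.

k = 13

obs 1: x=1/2 → posterior Normal(-1, 18/5)
obs 2: x=3 → posterior Normal(1/7, 18/7)
obs 3: x=0 → posterior Normal(1/9, 2)
obs 4: x=2 → posterior Normal(5/11, 18/11)
obs 5: x=-1 → posterior Normal(3/13, 18/13)
obs 6: x=-3/2 → posterior Normal(0, 6/5)
obs 7: x=-1 → posterior Normal(-2/17, 18/17)
obs 8: x=-5/4 → posterior Normal(-9/38, 18/19)
obs 9: x=2 → posterior Normal(-1/42, 6/7)
obs 10: x=3 → posterior Normal(11/46, 18/23)
obs 11: x=9 → posterior Normal(47/50, 18/25)
obs 12: x=9/4 → posterior Normal(28/27, 2/3)
obs 13: x=5/2 → posterior Normal(33/29, 18/29)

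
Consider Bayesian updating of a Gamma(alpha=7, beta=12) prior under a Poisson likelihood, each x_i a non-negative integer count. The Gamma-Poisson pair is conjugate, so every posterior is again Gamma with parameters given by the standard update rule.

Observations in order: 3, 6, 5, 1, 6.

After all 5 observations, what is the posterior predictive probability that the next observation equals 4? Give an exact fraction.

obs 1: x=3 → posterior Gamma(10, 13)
obs 2: x=6 → posterior Gamma(16, 14)
obs 3: x=5 → posterior Gamma(21, 15)
obs 4: x=1 → posterior Gamma(22, 16)
obs 5: x=6 → posterior Gamma(28, 17)

892067124784642208432427828273173585065/14747559712960682275277163588165279154176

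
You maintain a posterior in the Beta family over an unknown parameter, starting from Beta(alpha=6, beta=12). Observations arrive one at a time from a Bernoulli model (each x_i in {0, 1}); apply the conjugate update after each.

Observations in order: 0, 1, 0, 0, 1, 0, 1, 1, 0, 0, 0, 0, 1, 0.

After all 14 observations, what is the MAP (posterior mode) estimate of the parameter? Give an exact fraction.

1/3

obs 1: x=0 → posterior Beta(6, 13)
obs 2: x=1 → posterior Beta(7, 13)
obs 3: x=0 → posterior Beta(7, 14)
obs 4: x=0 → posterior Beta(7, 15)
obs 5: x=1 → posterior Beta(8, 15)
obs 6: x=0 → posterior Beta(8, 16)
obs 7: x=1 → posterior Beta(9, 16)
obs 8: x=1 → posterior Beta(10, 16)
obs 9: x=0 → posterior Beta(10, 17)
obs 10: x=0 → posterior Beta(10, 18)
obs 11: x=0 → posterior Beta(10, 19)
obs 12: x=0 → posterior Beta(10, 20)
obs 13: x=1 → posterior Beta(11, 20)
obs 14: x=0 → posterior Beta(11, 21)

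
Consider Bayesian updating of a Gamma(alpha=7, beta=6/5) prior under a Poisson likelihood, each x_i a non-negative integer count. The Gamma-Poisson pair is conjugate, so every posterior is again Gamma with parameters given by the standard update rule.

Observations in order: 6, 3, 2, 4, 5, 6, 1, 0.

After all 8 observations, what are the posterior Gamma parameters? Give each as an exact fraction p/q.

alpha=34, beta=46/5

obs 1: x=6 → posterior Gamma(13, 11/5)
obs 2: x=3 → posterior Gamma(16, 16/5)
obs 3: x=2 → posterior Gamma(18, 21/5)
obs 4: x=4 → posterior Gamma(22, 26/5)
obs 5: x=5 → posterior Gamma(27, 31/5)
obs 6: x=6 → posterior Gamma(33, 36/5)
obs 7: x=1 → posterior Gamma(34, 41/5)
obs 8: x=0 → posterior Gamma(34, 46/5)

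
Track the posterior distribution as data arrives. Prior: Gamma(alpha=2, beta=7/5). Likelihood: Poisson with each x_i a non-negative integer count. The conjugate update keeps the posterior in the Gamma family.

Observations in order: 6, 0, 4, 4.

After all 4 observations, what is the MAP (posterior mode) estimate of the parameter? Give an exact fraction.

25/9

obs 1: x=6 → posterior Gamma(8, 12/5)
obs 2: x=0 → posterior Gamma(8, 17/5)
obs 3: x=4 → posterior Gamma(12, 22/5)
obs 4: x=4 → posterior Gamma(16, 27/5)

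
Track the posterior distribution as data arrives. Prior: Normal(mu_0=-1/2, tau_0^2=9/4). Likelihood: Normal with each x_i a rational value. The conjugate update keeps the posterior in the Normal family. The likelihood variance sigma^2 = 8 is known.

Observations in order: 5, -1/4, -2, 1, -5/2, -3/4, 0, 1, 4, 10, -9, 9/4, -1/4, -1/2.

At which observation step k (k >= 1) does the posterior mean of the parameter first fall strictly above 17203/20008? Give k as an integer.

obs 1: x=5 → posterior Normal(29/41, 72/41)
obs 2: x=-1/4 → posterior Normal(107/200, 36/25)
obs 3: x=-2 → posterior Normal(35/236, 72/59)
obs 4: x=1 → posterior Normal(71/272, 18/17)
obs 5: x=-5/2 → posterior Normal(-19/308, 72/77)
obs 6: x=-3/4 → posterior Normal(-23/172, 36/43)
obs 7: x=0 → posterior Normal(-23/190, 72/95)
obs 8: x=1 → posterior Normal(-5/208, 9/13)
obs 9: x=4 → posterior Normal(67/226, 72/113)
obs 10: x=10 → posterior Normal(247/244, 36/61)
obs 11: x=-9 → posterior Normal(85/262, 72/131)
obs 12: x=9/4 → posterior Normal(251/560, 18/35)
obs 13: x=-1/4 → posterior Normal(121/298, 72/149)
obs 14: x=-1/2 → posterior Normal(28/79, 36/79)

k = 10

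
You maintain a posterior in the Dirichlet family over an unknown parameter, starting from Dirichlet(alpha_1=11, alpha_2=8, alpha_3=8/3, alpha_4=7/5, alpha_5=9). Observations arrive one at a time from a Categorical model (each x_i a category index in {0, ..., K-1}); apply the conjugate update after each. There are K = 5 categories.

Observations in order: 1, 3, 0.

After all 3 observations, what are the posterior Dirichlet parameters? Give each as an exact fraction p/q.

alpha_1=12, alpha_2=9, alpha_3=8/3, alpha_4=12/5, alpha_5=9

obs 1: x=1 → posterior Dirichlet(11, 9, 8/3, 7/5, 9)
obs 2: x=3 → posterior Dirichlet(11, 9, 8/3, 12/5, 9)
obs 3: x=0 → posterior Dirichlet(12, 9, 8/3, 12/5, 9)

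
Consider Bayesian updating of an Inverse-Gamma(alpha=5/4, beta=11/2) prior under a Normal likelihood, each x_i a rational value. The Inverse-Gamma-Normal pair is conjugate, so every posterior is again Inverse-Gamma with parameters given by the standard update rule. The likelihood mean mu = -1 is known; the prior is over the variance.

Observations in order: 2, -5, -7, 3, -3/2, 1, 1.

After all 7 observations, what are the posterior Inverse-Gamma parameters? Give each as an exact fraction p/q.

alpha=19/4, beta=385/8

obs 1: x=2 → posterior Inverse-Gamma(7/4, 10)
obs 2: x=-5 → posterior Inverse-Gamma(9/4, 18)
obs 3: x=-7 → posterior Inverse-Gamma(11/4, 36)
obs 4: x=3 → posterior Inverse-Gamma(13/4, 44)
obs 5: x=-3/2 → posterior Inverse-Gamma(15/4, 353/8)
obs 6: x=1 → posterior Inverse-Gamma(17/4, 369/8)
obs 7: x=1 → posterior Inverse-Gamma(19/4, 385/8)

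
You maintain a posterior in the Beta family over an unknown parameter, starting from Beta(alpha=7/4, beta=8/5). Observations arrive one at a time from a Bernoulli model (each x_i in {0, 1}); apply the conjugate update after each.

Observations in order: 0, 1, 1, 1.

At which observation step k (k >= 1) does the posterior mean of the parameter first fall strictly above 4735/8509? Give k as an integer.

k = 3

obs 1: x=0 → posterior Beta(7/4, 13/5)
obs 2: x=1 → posterior Beta(11/4, 13/5)
obs 3: x=1 → posterior Beta(15/4, 13/5)
obs 4: x=1 → posterior Beta(19/4, 13/5)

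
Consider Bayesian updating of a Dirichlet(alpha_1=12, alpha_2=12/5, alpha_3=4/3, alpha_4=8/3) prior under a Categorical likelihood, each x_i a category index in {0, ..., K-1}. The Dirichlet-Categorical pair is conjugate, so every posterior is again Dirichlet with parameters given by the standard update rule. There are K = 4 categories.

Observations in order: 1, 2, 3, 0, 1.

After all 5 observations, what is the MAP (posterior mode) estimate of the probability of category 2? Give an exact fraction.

20/291

obs 1: x=1 → posterior Dirichlet(12, 17/5, 4/3, 8/3)
obs 2: x=2 → posterior Dirichlet(12, 17/5, 7/3, 8/3)
obs 3: x=3 → posterior Dirichlet(12, 17/5, 7/3, 11/3)
obs 4: x=0 → posterior Dirichlet(13, 17/5, 7/3, 11/3)
obs 5: x=1 → posterior Dirichlet(13, 22/5, 7/3, 11/3)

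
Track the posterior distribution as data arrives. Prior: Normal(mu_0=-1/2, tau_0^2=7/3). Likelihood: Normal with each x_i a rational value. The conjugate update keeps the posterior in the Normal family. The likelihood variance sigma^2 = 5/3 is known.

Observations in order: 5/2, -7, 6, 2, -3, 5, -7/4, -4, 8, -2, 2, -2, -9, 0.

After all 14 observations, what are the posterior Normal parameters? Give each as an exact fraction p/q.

obs 1: x=5/2 → posterior Normal(5/4, 35/36)
obs 2: x=-7 → posterior Normal(-34/19, 35/57)
obs 3: x=6 → posterior Normal(4/13, 35/78)
obs 4: x=2 → posterior Normal(2/3, 35/99)
obs 5: x=-3 → posterior Normal(1/40, 7/24)
obs 6: x=5 → posterior Normal(36/47, 35/141)
obs 7: x=-7/4 → posterior Normal(95/216, 35/162)
obs 8: x=-4 → posterior Normal(-17/244, 35/183)
obs 9: x=8 → posterior Normal(207/272, 35/204)
obs 10: x=-2 → posterior Normal(151/300, 7/45)
obs 11: x=2 → posterior Normal(207/328, 35/246)
obs 12: x=-2 → posterior Normal(151/356, 35/267)
obs 13: x=-9 → posterior Normal(-101/384, 35/288)
obs 14: x=0 → posterior Normal(-101/412, 35/309)

mu_0=-101/412, tau_0^2=35/309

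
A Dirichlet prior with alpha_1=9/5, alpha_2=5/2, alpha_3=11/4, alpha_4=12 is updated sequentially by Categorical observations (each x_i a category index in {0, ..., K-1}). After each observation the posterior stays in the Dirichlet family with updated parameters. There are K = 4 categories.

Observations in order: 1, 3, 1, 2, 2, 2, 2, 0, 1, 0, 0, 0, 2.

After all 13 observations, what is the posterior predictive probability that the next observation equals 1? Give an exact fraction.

obs 1: x=1 → posterior Dirichlet(9/5, 7/2, 11/4, 12)
obs 2: x=3 → posterior Dirichlet(9/5, 7/2, 11/4, 13)
obs 3: x=1 → posterior Dirichlet(9/5, 9/2, 11/4, 13)
obs 4: x=2 → posterior Dirichlet(9/5, 9/2, 15/4, 13)
obs 5: x=2 → posterior Dirichlet(9/5, 9/2, 19/4, 13)
obs 6: x=2 → posterior Dirichlet(9/5, 9/2, 23/4, 13)
obs 7: x=2 → posterior Dirichlet(9/5, 9/2, 27/4, 13)
obs 8: x=0 → posterior Dirichlet(14/5, 9/2, 27/4, 13)
obs 9: x=1 → posterior Dirichlet(14/5, 11/2, 27/4, 13)
obs 10: x=0 → posterior Dirichlet(19/5, 11/2, 27/4, 13)
obs 11: x=0 → posterior Dirichlet(24/5, 11/2, 27/4, 13)
obs 12: x=0 → posterior Dirichlet(29/5, 11/2, 27/4, 13)
obs 13: x=2 → posterior Dirichlet(29/5, 11/2, 31/4, 13)

110/641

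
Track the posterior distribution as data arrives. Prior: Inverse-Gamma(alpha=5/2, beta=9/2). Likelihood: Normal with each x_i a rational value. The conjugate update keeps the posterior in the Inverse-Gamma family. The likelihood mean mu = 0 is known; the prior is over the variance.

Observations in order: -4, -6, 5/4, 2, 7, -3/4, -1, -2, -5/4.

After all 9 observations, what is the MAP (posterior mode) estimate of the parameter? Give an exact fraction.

1963/256

obs 1: x=-4 → posterior Inverse-Gamma(3, 25/2)
obs 2: x=-6 → posterior Inverse-Gamma(7/2, 61/2)
obs 3: x=5/4 → posterior Inverse-Gamma(4, 1001/32)
obs 4: x=2 → posterior Inverse-Gamma(9/2, 1065/32)
obs 5: x=7 → posterior Inverse-Gamma(5, 1849/32)
obs 6: x=-3/4 → posterior Inverse-Gamma(11/2, 929/16)
obs 7: x=-1 → posterior Inverse-Gamma(6, 937/16)
obs 8: x=-2 → posterior Inverse-Gamma(13/2, 969/16)
obs 9: x=-5/4 → posterior Inverse-Gamma(7, 1963/32)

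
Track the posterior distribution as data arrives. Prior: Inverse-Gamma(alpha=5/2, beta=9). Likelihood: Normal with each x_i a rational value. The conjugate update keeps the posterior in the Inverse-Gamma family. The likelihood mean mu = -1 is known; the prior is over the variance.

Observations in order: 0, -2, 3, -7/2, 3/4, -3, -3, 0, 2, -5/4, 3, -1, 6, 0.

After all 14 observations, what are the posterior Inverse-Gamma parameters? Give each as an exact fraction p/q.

obs 1: x=0 → posterior Inverse-Gamma(3, 19/2)
obs 2: x=-2 → posterior Inverse-Gamma(7/2, 10)
obs 3: x=3 → posterior Inverse-Gamma(4, 18)
obs 4: x=-7/2 → posterior Inverse-Gamma(9/2, 169/8)
obs 5: x=3/4 → posterior Inverse-Gamma(5, 725/32)
obs 6: x=-3 → posterior Inverse-Gamma(11/2, 789/32)
obs 7: x=-3 → posterior Inverse-Gamma(6, 853/32)
obs 8: x=0 → posterior Inverse-Gamma(13/2, 869/32)
obs 9: x=2 → posterior Inverse-Gamma(7, 1013/32)
obs 10: x=-5/4 → posterior Inverse-Gamma(15/2, 507/16)
obs 11: x=3 → posterior Inverse-Gamma(8, 635/16)
obs 12: x=-1 → posterior Inverse-Gamma(17/2, 635/16)
obs 13: x=6 → posterior Inverse-Gamma(9, 1027/16)
obs 14: x=0 → posterior Inverse-Gamma(19/2, 1035/16)

alpha=19/2, beta=1035/16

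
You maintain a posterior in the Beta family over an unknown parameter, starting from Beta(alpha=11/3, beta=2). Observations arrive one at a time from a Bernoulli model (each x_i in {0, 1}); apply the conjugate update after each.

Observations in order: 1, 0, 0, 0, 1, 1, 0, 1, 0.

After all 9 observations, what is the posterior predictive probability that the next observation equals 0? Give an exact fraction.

21/44

obs 1: x=1 → posterior Beta(14/3, 2)
obs 2: x=0 → posterior Beta(14/3, 3)
obs 3: x=0 → posterior Beta(14/3, 4)
obs 4: x=0 → posterior Beta(14/3, 5)
obs 5: x=1 → posterior Beta(17/3, 5)
obs 6: x=1 → posterior Beta(20/3, 5)
obs 7: x=0 → posterior Beta(20/3, 6)
obs 8: x=1 → posterior Beta(23/3, 6)
obs 9: x=0 → posterior Beta(23/3, 7)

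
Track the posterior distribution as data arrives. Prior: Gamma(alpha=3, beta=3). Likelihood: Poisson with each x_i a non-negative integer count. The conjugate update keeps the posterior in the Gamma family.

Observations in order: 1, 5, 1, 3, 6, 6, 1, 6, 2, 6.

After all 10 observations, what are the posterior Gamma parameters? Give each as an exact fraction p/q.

obs 1: x=1 → posterior Gamma(4, 4)
obs 2: x=5 → posterior Gamma(9, 5)
obs 3: x=1 → posterior Gamma(10, 6)
obs 4: x=3 → posterior Gamma(13, 7)
obs 5: x=6 → posterior Gamma(19, 8)
obs 6: x=6 → posterior Gamma(25, 9)
obs 7: x=1 → posterior Gamma(26, 10)
obs 8: x=6 → posterior Gamma(32, 11)
obs 9: x=2 → posterior Gamma(34, 12)
obs 10: x=6 → posterior Gamma(40, 13)

alpha=40, beta=13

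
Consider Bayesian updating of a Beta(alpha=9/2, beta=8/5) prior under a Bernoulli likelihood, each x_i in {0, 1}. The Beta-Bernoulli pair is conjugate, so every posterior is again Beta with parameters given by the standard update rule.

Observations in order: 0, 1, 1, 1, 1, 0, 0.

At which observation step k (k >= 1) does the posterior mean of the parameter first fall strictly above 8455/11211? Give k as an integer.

obs 1: x=0 → posterior Beta(9/2, 13/5)
obs 2: x=1 → posterior Beta(11/2, 13/5)
obs 3: x=1 → posterior Beta(13/2, 13/5)
obs 4: x=1 → posterior Beta(15/2, 13/5)
obs 5: x=1 → posterior Beta(17/2, 13/5)
obs 6: x=0 → posterior Beta(17/2, 18/5)
obs 7: x=0 → posterior Beta(17/2, 23/5)

k = 5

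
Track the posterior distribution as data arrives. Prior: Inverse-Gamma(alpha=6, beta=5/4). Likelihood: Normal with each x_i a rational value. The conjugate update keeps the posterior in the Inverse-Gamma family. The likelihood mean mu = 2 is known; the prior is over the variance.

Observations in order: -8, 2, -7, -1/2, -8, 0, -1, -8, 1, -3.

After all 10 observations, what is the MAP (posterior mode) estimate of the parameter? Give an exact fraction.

1715/96

obs 1: x=-8 → posterior Inverse-Gamma(13/2, 205/4)
obs 2: x=2 → posterior Inverse-Gamma(7, 205/4)
obs 3: x=-7 → posterior Inverse-Gamma(15/2, 367/4)
obs 4: x=-1/2 → posterior Inverse-Gamma(8, 759/8)
obs 5: x=-8 → posterior Inverse-Gamma(17/2, 1159/8)
obs 6: x=0 → posterior Inverse-Gamma(9, 1175/8)
obs 7: x=-1 → posterior Inverse-Gamma(19/2, 1211/8)
obs 8: x=-8 → posterior Inverse-Gamma(10, 1611/8)
obs 9: x=1 → posterior Inverse-Gamma(21/2, 1615/8)
obs 10: x=-3 → posterior Inverse-Gamma(11, 1715/8)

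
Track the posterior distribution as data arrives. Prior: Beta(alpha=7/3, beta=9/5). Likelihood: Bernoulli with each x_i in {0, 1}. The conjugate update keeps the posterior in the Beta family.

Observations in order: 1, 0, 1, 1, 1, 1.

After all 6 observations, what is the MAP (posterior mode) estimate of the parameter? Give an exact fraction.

95/122

obs 1: x=1 → posterior Beta(10/3, 9/5)
obs 2: x=0 → posterior Beta(10/3, 14/5)
obs 3: x=1 → posterior Beta(13/3, 14/5)
obs 4: x=1 → posterior Beta(16/3, 14/5)
obs 5: x=1 → posterior Beta(19/3, 14/5)
obs 6: x=1 → posterior Beta(22/3, 14/5)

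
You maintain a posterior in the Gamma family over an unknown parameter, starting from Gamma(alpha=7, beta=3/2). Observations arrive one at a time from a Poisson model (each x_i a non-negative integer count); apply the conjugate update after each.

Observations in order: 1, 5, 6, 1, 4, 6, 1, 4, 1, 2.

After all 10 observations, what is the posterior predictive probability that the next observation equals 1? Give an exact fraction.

obs 1: x=1 → posterior Gamma(8, 5/2)
obs 2: x=5 → posterior Gamma(13, 7/2)
obs 3: x=6 → posterior Gamma(19, 9/2)
obs 4: x=1 → posterior Gamma(20, 11/2)
obs 5: x=4 → posterior Gamma(24, 13/2)
obs 6: x=6 → posterior Gamma(30, 15/2)
obs 7: x=1 → posterior Gamma(31, 17/2)
obs 8: x=4 → posterior Gamma(35, 19/2)
obs 9: x=1 → posterior Gamma(36, 21/2)
obs 10: x=2 → posterior Gamma(38, 23/2)

423127606132706224496300410259788950522404269959816844/3308722450212110699485634768279851414263248443603515625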